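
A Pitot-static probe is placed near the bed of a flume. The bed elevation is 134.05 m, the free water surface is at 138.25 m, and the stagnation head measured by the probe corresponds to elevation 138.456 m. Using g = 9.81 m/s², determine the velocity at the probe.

Near the bed, under hydrostatic conditions, the piezometric head (z + ψ) equals the free-surface elevation, 138.25 m.
Velocity head = total − piezometric = 138.456 − 138.25 = 0.206 m.
v = √(2g·h_v) = √(2 × 9.81 × 0.206) = 2.01 m/s.

v ≈ 2.01 m/s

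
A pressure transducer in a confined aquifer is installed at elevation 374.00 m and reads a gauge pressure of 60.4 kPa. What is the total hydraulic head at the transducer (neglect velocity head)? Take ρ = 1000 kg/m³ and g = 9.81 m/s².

h ≈ 380.16 m

ψ = P/(ρg) = 60.4×1000 / (1000 × 9.81) = 6.16 m.
h = z + ψ = 374.00 + 6.16 = 380.16 m.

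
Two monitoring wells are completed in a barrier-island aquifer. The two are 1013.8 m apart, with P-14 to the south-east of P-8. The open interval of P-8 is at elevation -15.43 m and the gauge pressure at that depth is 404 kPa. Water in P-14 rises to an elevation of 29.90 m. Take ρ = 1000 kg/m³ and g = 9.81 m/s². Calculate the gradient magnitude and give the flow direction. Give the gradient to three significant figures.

Pressure head at P-8: ψ = P/(ρg) = 404×1000 / (1000 × 9.81) = 41.18 m.
Total head at P-8: h = z + ψ = -15.43 + 41.18 = 25.75 m.
Total head at P-14: h = 29.90 m (water level in the piezometer is the total head).
Head difference: h(P-8) − h(P-14) = 25.75 − 29.90 = -4.15 m.
Hydraulic gradient: i = |Δh| / L = 4.15 / 1013.8 = 0.00409.
Flow is from higher to lower head: from P-14 toward P-8, i.e. toward the north-west.

i ≈ 0.00409; groundwater flows toward the north-west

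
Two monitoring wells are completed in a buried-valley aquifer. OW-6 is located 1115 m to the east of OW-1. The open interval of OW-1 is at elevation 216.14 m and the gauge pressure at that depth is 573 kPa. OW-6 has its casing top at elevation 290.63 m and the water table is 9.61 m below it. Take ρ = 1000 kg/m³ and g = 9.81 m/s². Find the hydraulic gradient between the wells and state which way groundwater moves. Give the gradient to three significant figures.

Pressure head at OW-1: ψ = P/(ρg) = 573×1000 / (1000 × 9.81) = 58.41 m.
Total head at OW-1: h = z + ψ = 216.14 + 58.41 = 274.55 m.
Total head at OW-6: h = 290.63 − 9.61 = 281.02 m.
Head difference: h(OW-1) − h(OW-6) = 274.55 − 281.02 = -6.47 m.
Hydraulic gradient: i = |Δh| / L = 6.47 / 1115 = 0.00580.
Flow is from higher to lower head: from OW-6 toward OW-1, i.e. toward the west.

i ≈ 0.00580; groundwater flows toward the west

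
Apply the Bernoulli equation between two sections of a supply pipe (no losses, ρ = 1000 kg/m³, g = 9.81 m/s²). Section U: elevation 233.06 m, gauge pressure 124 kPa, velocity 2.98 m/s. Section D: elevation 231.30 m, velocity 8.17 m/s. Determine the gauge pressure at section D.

P₂ ≈ 112 kPa

Pressure head at U: ψ₁ = P₁/(ρg) = 124×1000 / (1000 × 9.81) = 12.64 m.
Velocity heads: v₁²/2g = 2.98²/19.62 = 0.453 m; v₂²/2g = 8.17²/19.62 = 3.402 m.
Total head H = z₁ + ψ₁ + v₁²/2g = 233.06 + 12.64 + 0.453 = 246.15 m.
ψ₂ = H − z₂ − v₂²/2g = 246.15 − 231.30 − 3.402 = 11.45 m.
P₂ = ρgψ₂ = 1000 × 9.81 × 11.45 ≈ 112 kPa.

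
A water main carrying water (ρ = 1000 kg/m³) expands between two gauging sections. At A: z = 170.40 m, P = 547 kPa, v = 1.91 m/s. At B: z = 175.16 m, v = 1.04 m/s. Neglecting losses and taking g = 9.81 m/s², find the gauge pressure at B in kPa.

Pressure head at A: ψ₁ = P₁/(ρg) = 547×1000 / (1000 × 9.81) = 55.76 m.
Velocity heads: v₁²/2g = 1.91²/19.62 = 0.186 m; v₂²/2g = 1.04²/19.62 = 0.055 m.
Total head H = z₁ + ψ₁ + v₁²/2g = 170.40 + 55.76 + 0.186 = 226.35 m.
ψ₂ = H − z₂ − v₂²/2g = 226.35 − 175.16 − 0.055 = 51.13 m.
P₂ = ρgψ₂ = 1000 × 9.81 × 51.13 ≈ 502 kPa.

P₂ ≈ 502 kPa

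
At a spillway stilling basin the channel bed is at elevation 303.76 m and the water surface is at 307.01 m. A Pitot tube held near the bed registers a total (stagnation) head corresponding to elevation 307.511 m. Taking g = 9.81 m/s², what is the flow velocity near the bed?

Near the bed, under hydrostatic conditions, the piezometric head (z + ψ) equals the free-surface elevation, 307.01 m.
Velocity head = total − piezometric = 307.511 − 307.01 = 0.501 m.
v = √(2g·h_v) = √(2 × 9.81 × 0.501) = 3.14 m/s.

v ≈ 3.14 m/s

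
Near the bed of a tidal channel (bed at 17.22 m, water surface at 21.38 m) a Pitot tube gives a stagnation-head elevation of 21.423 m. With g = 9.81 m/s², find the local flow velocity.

Near the bed, under hydrostatic conditions, the piezometric head (z + ψ) equals the free-surface elevation, 21.38 m.
Velocity head = total − piezometric = 21.423 − 21.38 = 0.043 m.
v = √(2g·h_v) = √(2 × 9.81 × 0.043) = 0.919 m/s.

v ≈ 0.919 m/s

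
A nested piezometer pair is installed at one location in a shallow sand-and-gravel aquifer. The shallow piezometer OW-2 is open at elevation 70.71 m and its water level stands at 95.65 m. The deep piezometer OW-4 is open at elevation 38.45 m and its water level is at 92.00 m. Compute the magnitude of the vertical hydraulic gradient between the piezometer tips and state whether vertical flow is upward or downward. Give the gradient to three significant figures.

Total head at OW-2: h = 95.65 m (water level in the standpipe).
Total head at OW-4: h = 92.00 m.
Δh = h(OW-2) − h(OW-4) = 95.65 − 92.00 = 3.65 m.
Vertical separation Δz = 70.71 − 38.45 = 32.26 m.
|i_v| = |Δh| / Δz = 3.65 / 32.26 = 0.113.
Head is higher in the shallow piezometer, so vertical flow is downward (recharge condition).

|i_v| ≈ 0.113; vertical flow is downward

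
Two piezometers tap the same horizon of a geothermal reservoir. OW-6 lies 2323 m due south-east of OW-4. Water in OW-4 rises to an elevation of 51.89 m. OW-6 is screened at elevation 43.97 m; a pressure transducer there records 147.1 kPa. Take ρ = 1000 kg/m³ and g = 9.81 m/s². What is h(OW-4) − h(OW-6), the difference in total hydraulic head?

Δh ≈ -7.07 m

Total head at OW-4: h = 51.89 m (water level in the piezometer is the total head).
Pressure head at OW-6: ψ = P/(ρg) = 147.1×1000 / (1000 × 9.81) = 14.99 m.
Total head at OW-6: h = z + ψ = 43.97 + 14.99 = 58.96 m.
Head difference: h(OW-4) − h(OW-6) = 51.89 − 58.96 = -7.07 m.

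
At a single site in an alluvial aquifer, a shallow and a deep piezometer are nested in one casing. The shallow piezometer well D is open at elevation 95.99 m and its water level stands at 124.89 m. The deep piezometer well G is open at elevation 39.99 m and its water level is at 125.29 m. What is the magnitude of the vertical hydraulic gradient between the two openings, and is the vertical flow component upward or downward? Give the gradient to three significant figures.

Total head at well D: h = 124.89 m (water level in the standpipe).
Total head at well G: h = 125.29 m.
Δh = h(well D) − h(well G) = 124.89 − 125.29 = -0.40 m.
Vertical separation Δz = 95.99 − 39.99 = 56.00 m.
|i_v| = |Δh| / Δz = 0.40 / 56.00 = 0.00714.
Head is higher in the deep piezometer, so vertical flow is upward (discharge condition).

|i_v| ≈ 0.00714; vertical flow is upward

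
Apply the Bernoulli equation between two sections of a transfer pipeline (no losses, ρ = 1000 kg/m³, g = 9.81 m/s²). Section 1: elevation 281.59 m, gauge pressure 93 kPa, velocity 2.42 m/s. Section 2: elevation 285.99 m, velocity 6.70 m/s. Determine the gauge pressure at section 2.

Pressure head at 1: ψ₁ = P₁/(ρg) = 93×1000 / (1000 × 9.81) = 9.48 m.
Velocity heads: v₁²/2g = 2.42²/19.62 = 0.298 m; v₂²/2g = 6.70²/19.62 = 2.288 m.
Total head H = z₁ + ψ₁ + v₁²/2g = 281.59 + 9.48 + 0.298 = 291.37 m.
ψ₂ = H − z₂ − v₂²/2g = 291.37 − 285.99 − 2.288 = 3.09 m.
P₂ = ρgψ₂ = 1000 × 9.81 × 3.09 ≈ 30.3 kPa.

P₂ ≈ 30.3 kPa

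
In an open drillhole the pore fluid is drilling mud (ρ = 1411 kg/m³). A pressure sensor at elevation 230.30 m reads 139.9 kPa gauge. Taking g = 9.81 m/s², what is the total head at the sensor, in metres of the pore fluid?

ψ = P/(ρg) = 139.9×1000 / (1411 × 9.81) = 10.11 m.
h = z + ψ = 230.30 + 10.11 = 240.41 m.

h ≈ 240.41 m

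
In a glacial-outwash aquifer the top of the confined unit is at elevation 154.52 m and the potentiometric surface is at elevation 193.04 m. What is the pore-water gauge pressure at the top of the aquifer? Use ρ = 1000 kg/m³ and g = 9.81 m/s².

Pressure head at the aquifer top: ψ = h − z = 193.04 − 154.52 = 38.52 m.
P = ρgψ = 1000 × 9.81 × 38.52 = 377881 Pa ≈ 378 kPa.

P ≈ 378 kPa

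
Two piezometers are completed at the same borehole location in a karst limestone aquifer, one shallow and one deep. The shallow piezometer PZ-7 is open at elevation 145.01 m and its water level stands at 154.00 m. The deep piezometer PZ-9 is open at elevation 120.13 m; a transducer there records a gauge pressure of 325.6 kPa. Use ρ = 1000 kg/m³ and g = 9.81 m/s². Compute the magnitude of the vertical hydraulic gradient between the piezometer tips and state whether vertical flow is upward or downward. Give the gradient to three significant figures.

|i_v| ≈ 0.0273; vertical flow is downward

Total head at PZ-7: h = 154.00 m (water level in the standpipe).
Pressure head at PZ-9: ψ = P/(ρg) = 325.6×1000 / (1000 × 9.81) = 33.19 m.
Total head at PZ-9: h = z + ψ = 120.13 + 33.19 = 153.32 m.
Δh = h(PZ-7) − h(PZ-9) = 154.00 − 153.32 = 0.68 m.
Vertical separation Δz = 145.01 − 120.13 = 24.88 m.
|i_v| = |Δh| / Δz = 0.68 / 24.88 = 0.0273.
Head is higher in the shallow piezometer, so vertical flow is downward (recharge condition).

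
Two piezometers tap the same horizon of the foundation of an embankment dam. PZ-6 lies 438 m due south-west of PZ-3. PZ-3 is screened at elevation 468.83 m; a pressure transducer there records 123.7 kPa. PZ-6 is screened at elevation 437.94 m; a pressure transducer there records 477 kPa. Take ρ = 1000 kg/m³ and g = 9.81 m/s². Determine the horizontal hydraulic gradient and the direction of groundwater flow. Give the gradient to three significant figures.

i ≈ 0.0117; groundwater flows toward the north-east

Pressure head at PZ-3: ψ = P/(ρg) = 123.7×1000 / (1000 × 9.81) = 12.61 m.
Total head at PZ-3: h = z + ψ = 468.83 + 12.61 = 481.44 m.
Pressure head at PZ-6: ψ = P/(ρg) = 477×1000 / (1000 × 9.81) = 48.62 m.
Total head at PZ-6: h = z + ψ = 437.94 + 48.62 = 486.56 m.
Head difference: h(PZ-3) − h(PZ-6) = 481.44 − 486.56 = -5.12 m.
Hydraulic gradient: i = |Δh| / L = 5.12 / 438 = 0.0117.
Flow is from higher to lower head: from PZ-6 toward PZ-3, i.e. toward the north-east.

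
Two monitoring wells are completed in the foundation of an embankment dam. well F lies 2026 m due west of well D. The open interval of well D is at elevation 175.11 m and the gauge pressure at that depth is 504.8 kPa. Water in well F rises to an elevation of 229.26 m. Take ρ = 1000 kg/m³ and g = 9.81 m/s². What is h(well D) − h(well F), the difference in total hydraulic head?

Δh ≈ -2.69 m

Pressure head at well D: ψ = P/(ρg) = 504.8×1000 / (1000 × 9.81) = 51.46 m.
Total head at well D: h = z + ψ = 175.11 + 51.46 = 226.57 m.
Total head at well F: h = 229.26 m (water level in the piezometer is the total head).
Head difference: h(well D) − h(well F) = 226.57 − 229.26 = -2.69 m.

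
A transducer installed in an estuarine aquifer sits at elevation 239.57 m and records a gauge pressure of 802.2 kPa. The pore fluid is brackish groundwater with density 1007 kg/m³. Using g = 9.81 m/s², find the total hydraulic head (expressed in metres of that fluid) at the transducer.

ψ = P/(ρg) = 802.2×1000 / (1007 × 9.81) = 81.21 m.
h = z + ψ = 239.57 + 81.21 = 320.78 m.

h ≈ 320.78 m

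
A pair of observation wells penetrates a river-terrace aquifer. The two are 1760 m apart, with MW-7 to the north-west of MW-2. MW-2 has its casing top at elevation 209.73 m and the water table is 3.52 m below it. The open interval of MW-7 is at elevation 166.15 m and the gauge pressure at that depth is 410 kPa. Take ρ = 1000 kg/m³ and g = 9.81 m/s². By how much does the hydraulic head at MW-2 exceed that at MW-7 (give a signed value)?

Total head at MW-2: h = 209.73 − 3.52 = 206.21 m.
Pressure head at MW-7: ψ = P/(ρg) = 410×1000 / (1000 × 9.81) = 41.79 m.
Total head at MW-7: h = z + ψ = 166.15 + 41.79 = 207.94 m.
Head difference: h(MW-2) − h(MW-7) = 206.21 − 207.94 = -1.73 m.

Δh ≈ -1.73 m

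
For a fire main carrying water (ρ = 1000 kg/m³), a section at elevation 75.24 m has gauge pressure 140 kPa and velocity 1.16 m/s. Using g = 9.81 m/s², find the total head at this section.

Pressure head ψ = P/(ρg) = 140×1000 / (1000 × 9.81) = 14.27 m.
Velocity head = v²/(2g) = 1.16² / (2 × 9.81) = 0.069 m.
h = z + ψ + v²/(2g) = 75.24 + 14.27 + 0.069 = 89.58 m.

h ≈ 89.58 m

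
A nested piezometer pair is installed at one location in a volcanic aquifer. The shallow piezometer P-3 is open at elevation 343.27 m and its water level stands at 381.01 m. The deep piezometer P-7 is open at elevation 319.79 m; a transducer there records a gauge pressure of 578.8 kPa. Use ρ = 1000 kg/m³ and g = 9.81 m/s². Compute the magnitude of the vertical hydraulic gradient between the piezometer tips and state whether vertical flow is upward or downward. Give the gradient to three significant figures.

Total head at P-3: h = 381.01 m (water level in the standpipe).
Pressure head at P-7: ψ = P/(ρg) = 578.8×1000 / (1000 × 9.81) = 59.00 m.
Total head at P-7: h = z + ψ = 319.79 + 59.00 = 378.79 m.
Δh = h(P-3) − h(P-7) = 381.01 − 378.79 = 2.22 m.
Vertical separation Δz = 343.27 − 319.79 = 23.48 m.
|i_v| = |Δh| / Δz = 2.22 / 23.48 = 0.0945.
Head is higher in the shallow piezometer, so vertical flow is downward (recharge condition).

|i_v| ≈ 0.0945; vertical flow is downward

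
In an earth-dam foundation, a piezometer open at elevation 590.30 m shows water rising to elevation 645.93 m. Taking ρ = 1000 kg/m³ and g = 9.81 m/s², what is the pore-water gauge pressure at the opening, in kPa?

Pressure head ψ = h − z = 645.93 − 590.30 = 55.63 m.
P = ρgψ = 1000 × 9.81 × 55.63 = 545730 Pa ≈ 546 kPa.

P ≈ 546 kPa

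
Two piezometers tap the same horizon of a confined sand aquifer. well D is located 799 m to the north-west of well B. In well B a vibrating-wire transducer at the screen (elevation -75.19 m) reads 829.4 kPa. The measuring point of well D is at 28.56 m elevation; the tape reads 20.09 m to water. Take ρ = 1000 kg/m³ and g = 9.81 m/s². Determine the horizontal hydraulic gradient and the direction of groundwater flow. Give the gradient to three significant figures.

Pressure head at well B: ψ = P/(ρg) = 829.4×1000 / (1000 × 9.81) = 84.55 m.
Total head at well B: h = z + ψ = -75.19 + 84.55 = 9.36 m.
Total head at well D: h = 28.56 − 20.09 = 8.47 m.
Head difference: h(well B) − h(well D) = 9.36 − 8.47 = 0.89 m.
Hydraulic gradient: i = |Δh| / L = 0.89 / 799 = 0.00111.
Flow is from higher to lower head: from well B toward well D, i.e. toward the north-west.

i ≈ 0.00111; groundwater flows toward the north-west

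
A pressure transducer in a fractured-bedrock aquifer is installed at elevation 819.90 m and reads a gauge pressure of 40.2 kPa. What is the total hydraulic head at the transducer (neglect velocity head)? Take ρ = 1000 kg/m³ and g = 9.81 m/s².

h ≈ 824.00 m

ψ = P/(ρg) = 40.2×1000 / (1000 × 9.81) = 4.10 m.
h = z + ψ = 819.90 + 4.10 = 824.00 m.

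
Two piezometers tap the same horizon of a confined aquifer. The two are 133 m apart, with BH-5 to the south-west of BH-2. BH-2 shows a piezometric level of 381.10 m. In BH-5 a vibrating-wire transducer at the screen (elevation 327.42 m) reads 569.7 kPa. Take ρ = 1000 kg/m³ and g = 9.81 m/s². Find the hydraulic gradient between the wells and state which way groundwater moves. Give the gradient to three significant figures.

Total head at BH-2: h = 381.10 m (water level in the piezometer is the total head).
Pressure head at BH-5: ψ = P/(ρg) = 569.7×1000 / (1000 × 9.81) = 58.07 m.
Total head at BH-5: h = z + ψ = 327.42 + 58.07 = 385.49 m.
Head difference: h(BH-2) − h(BH-5) = 381.10 − 385.49 = -4.39 m.
Hydraulic gradient: i = |Δh| / L = 4.39 / 133 = 0.0330.
Flow is from higher to lower head: from BH-5 toward BH-2, i.e. toward the north-east.

i ≈ 0.0330; groundwater flows toward the north-east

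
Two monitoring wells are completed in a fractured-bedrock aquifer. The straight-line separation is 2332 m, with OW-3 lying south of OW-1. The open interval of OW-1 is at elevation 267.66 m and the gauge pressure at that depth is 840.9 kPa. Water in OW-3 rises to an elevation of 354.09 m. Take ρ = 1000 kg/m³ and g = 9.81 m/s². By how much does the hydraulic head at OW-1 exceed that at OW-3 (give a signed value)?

Δh ≈ -0.71 m

Pressure head at OW-1: ψ = P/(ρg) = 840.9×1000 / (1000 × 9.81) = 85.72 m.
Total head at OW-1: h = z + ψ = 267.66 + 85.72 = 353.38 m.
Total head at OW-3: h = 354.09 m (water level in the piezometer is the total head).
Head difference: h(OW-1) − h(OW-3) = 353.38 − 354.09 = -0.71 m.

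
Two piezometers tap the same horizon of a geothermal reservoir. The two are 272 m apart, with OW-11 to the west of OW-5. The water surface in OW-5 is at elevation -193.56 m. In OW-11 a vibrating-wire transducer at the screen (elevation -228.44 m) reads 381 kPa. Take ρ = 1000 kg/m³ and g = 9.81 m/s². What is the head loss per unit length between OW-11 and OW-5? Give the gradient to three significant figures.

Total head at OW-5: h = -193.56 m (water level in the piezometer is the total head).
Pressure head at OW-11: ψ = P/(ρg) = 381×1000 / (1000 × 9.81) = 38.84 m.
Total head at OW-11: h = z + ψ = -228.44 + 38.84 = -189.60 m.
Head difference: h(OW-5) − h(OW-11) = -193.56 − (-189.60) = -3.96 m.
Hydraulic gradient: i = |Δh| / L = 3.96 / 272 = 0.0146.

i ≈ 0.0146 m/m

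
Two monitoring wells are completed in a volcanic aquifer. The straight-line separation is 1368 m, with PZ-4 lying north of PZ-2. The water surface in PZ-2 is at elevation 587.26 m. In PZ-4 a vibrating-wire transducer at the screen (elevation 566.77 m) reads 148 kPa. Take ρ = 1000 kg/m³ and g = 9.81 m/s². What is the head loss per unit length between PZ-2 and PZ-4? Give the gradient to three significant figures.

i ≈ 0.00395 m/m

Total head at PZ-2: h = 587.26 m (water level in the piezometer is the total head).
Pressure head at PZ-4: ψ = P/(ρg) = 148×1000 / (1000 × 9.81) = 15.09 m.
Total head at PZ-4: h = z + ψ = 566.77 + 15.09 = 581.86 m.
Head difference: h(PZ-2) − h(PZ-4) = 587.26 − 581.86 = 5.40 m.
Hydraulic gradient: i = |Δh| / L = 5.40 / 1368 = 0.00395.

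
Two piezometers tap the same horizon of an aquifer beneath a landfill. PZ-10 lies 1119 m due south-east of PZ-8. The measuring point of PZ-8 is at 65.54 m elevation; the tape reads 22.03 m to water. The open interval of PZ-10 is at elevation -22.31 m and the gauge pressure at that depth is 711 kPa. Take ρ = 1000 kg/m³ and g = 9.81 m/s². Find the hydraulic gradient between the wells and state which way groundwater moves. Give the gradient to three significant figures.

Total head at PZ-8: h = 65.54 − 22.03 = 43.51 m.
Pressure head at PZ-10: ψ = P/(ρg) = 711×1000 / (1000 × 9.81) = 72.48 m.
Total head at PZ-10: h = z + ψ = -22.31 + 72.48 = 50.17 m.
Head difference: h(PZ-8) − h(PZ-10) = 43.51 − 50.17 = -6.66 m.
Hydraulic gradient: i = |Δh| / L = 6.66 / 1119 = 0.00595.
Flow is from higher to lower head: from PZ-10 toward PZ-8, i.e. toward the north-west.

i ≈ 0.00595; groundwater flows toward the north-west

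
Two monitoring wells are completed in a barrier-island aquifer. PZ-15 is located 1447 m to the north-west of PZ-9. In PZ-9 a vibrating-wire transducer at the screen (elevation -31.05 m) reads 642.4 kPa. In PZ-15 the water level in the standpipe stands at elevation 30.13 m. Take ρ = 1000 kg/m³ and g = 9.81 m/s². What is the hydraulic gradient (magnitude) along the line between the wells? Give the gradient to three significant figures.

i ≈ 0.00297

Pressure head at PZ-9: ψ = P/(ρg) = 642.4×1000 / (1000 × 9.81) = 65.48 m.
Total head at PZ-9: h = z + ψ = -31.05 + 65.48 = 34.43 m.
Total head at PZ-15: h = 30.13 m (water level in the piezometer is the total head).
Head difference: h(PZ-9) − h(PZ-15) = 34.43 − 30.13 = 4.30 m.
Hydraulic gradient: i = |Δh| / L = 4.30 / 1447 = 0.00297.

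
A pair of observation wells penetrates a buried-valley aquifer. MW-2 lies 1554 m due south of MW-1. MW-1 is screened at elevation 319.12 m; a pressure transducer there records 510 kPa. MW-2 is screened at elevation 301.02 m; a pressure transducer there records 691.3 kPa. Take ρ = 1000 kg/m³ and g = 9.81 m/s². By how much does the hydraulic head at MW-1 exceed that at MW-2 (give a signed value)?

Δh ≈ -0.38 m

Pressure head at MW-1: ψ = P/(ρg) = 510×1000 / (1000 × 9.81) = 51.99 m.
Total head at MW-1: h = z + ψ = 319.12 + 51.99 = 371.11 m.
Pressure head at MW-2: ψ = P/(ρg) = 691.3×1000 / (1000 × 9.81) = 70.47 m.
Total head at MW-2: h = z + ψ = 301.02 + 70.47 = 371.49 m.
Head difference: h(MW-1) − h(MW-2) = 371.11 − 371.49 = -0.38 m.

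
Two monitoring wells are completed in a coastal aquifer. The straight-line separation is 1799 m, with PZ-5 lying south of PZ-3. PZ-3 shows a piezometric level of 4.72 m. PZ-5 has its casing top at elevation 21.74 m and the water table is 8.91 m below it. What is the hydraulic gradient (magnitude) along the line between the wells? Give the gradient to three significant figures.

Total head at PZ-3: h = 4.72 m (water level in the piezometer is the total head).
Total head at PZ-5: h = 21.74 − 8.91 = 12.83 m.
Head difference: h(PZ-3) − h(PZ-5) = 4.72 − 12.83 = -8.11 m.
Hydraulic gradient: i = |Δh| / L = 8.11 / 1799 = 0.00451.

i ≈ 0.00451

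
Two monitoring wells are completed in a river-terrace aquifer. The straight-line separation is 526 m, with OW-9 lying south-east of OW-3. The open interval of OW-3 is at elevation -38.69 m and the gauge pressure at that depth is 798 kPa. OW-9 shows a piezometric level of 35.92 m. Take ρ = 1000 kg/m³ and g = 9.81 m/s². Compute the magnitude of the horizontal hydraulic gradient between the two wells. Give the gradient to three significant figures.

i ≈ 0.0128

Pressure head at OW-3: ψ = P/(ρg) = 798×1000 / (1000 × 9.81) = 81.35 m.
Total head at OW-3: h = z + ψ = -38.69 + 81.35 = 42.66 m.
Total head at OW-9: h = 35.92 m (water level in the piezometer is the total head).
Head difference: h(OW-3) − h(OW-9) = 42.66 − 35.92 = 6.74 m.
Hydraulic gradient: i = |Δh| / L = 6.74 / 526 = 0.0128.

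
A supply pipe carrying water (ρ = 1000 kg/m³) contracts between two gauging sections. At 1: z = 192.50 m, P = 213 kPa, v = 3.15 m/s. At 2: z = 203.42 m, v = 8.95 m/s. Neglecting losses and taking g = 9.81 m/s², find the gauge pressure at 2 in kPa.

Pressure head at 1: ψ₁ = P₁/(ρg) = 213×1000 / (1000 × 9.81) = 21.71 m.
Velocity heads: v₁²/2g = 3.15²/19.62 = 0.506 m; v₂²/2g = 8.95²/19.62 = 4.083 m.
Total head H = z₁ + ψ₁ + v₁²/2g = 192.50 + 21.71 + 0.506 = 214.72 m.
ψ₂ = H − z₂ − v₂²/2g = 214.72 − 203.42 − 4.083 = 7.22 m.
P₂ = ρgψ₂ = 1000 × 9.81 × 7.22 ≈ 70.8 kPa.

P₂ ≈ 70.8 kPa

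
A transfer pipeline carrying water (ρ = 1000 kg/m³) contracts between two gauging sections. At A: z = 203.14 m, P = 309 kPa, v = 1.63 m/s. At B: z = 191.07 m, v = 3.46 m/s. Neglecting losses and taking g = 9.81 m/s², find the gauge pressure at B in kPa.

P₂ ≈ 423 kPa

Pressure head at A: ψ₁ = P₁/(ρg) = 309×1000 / (1000 × 9.81) = 31.50 m.
Velocity heads: v₁²/2g = 1.63²/19.62 = 0.135 m; v₂²/2g = 3.46²/19.62 = 0.610 m.
Total head H = z₁ + ψ₁ + v₁²/2g = 203.14 + 31.50 + 0.135 = 234.77 m.
ψ₂ = H − z₂ − v₂²/2g = 234.77 − 191.07 − 0.610 = 43.09 m.
P₂ = ρgψ₂ = 1000 × 9.81 × 43.09 ≈ 423 kPa.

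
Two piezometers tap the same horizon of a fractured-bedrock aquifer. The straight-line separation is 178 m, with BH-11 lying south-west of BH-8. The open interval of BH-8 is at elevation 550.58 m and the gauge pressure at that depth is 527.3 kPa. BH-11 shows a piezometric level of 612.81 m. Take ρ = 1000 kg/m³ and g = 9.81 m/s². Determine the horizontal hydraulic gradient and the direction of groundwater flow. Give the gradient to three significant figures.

i ≈ 0.0476; groundwater flows toward the north-east

Pressure head at BH-8: ψ = P/(ρg) = 527.3×1000 / (1000 × 9.81) = 53.75 m.
Total head at BH-8: h = z + ψ = 550.58 + 53.75 = 604.33 m.
Total head at BH-11: h = 612.81 m (water level in the piezometer is the total head).
Head difference: h(BH-8) − h(BH-11) = 604.33 − 612.81 = -8.48 m.
Hydraulic gradient: i = |Δh| / L = 8.48 / 178 = 0.0476.
Flow is from higher to lower head: from BH-11 toward BH-8, i.e. toward the north-east.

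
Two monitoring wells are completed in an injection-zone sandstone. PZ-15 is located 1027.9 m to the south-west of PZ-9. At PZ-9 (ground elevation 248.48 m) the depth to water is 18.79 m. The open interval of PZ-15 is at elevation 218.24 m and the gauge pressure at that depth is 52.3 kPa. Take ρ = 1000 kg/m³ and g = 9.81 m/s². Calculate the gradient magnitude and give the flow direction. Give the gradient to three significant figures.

i ≈ 0.00595; groundwater flows toward the south-west

Total head at PZ-9: h = 248.48 − 18.79 = 229.69 m.
Pressure head at PZ-15: ψ = P/(ρg) = 52.3×1000 / (1000 × 9.81) = 5.33 m.
Total head at PZ-15: h = z + ψ = 218.24 + 5.33 = 223.57 m.
Head difference: h(PZ-9) − h(PZ-15) = 229.69 − 223.57 = 6.12 m.
Hydraulic gradient: i = |Δh| / L = 6.12 / 1027.9 = 0.00595.
Flow is from higher to lower head: from PZ-9 toward PZ-15, i.e. toward the south-west.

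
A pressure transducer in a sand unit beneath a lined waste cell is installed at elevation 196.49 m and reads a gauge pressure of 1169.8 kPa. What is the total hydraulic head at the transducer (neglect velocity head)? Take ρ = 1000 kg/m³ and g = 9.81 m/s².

h ≈ 315.74 m

ψ = P/(ρg) = 1169.8×1000 / (1000 × 9.81) = 119.25 m.
h = z + ψ = 196.49 + 119.25 = 315.74 m.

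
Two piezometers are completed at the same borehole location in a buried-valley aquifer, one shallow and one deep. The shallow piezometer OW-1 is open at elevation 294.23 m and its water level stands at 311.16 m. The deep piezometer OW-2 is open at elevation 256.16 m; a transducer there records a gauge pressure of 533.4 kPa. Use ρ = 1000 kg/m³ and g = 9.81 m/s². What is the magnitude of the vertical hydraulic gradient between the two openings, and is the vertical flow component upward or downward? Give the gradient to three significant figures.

|i_v| ≈ 0.0165; vertical flow is downward

Total head at OW-1: h = 311.16 m (water level in the standpipe).
Pressure head at OW-2: ψ = P/(ρg) = 533.4×1000 / (1000 × 9.81) = 54.37 m.
Total head at OW-2: h = z + ψ = 256.16 + 54.37 = 310.53 m.
Δh = h(OW-1) − h(OW-2) = 311.16 − 310.53 = 0.63 m.
Vertical separation Δz = 294.23 − 256.16 = 38.07 m.
|i_v| = |Δh| / Δz = 0.63 / 38.07 = 0.0165.
Head is higher in the shallow piezometer, so vertical flow is downward (recharge condition).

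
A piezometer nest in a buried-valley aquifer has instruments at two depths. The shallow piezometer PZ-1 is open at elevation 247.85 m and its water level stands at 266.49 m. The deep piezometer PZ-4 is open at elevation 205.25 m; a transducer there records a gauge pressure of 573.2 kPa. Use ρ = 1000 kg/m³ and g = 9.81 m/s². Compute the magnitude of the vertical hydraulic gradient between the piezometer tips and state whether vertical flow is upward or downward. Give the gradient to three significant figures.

|i_v| ≈ 0.0660; vertical flow is downward

Total head at PZ-1: h = 266.49 m (water level in the standpipe).
Pressure head at PZ-4: ψ = P/(ρg) = 573.2×1000 / (1000 × 9.81) = 58.43 m.
Total head at PZ-4: h = z + ψ = 205.25 + 58.43 = 263.68 m.
Δh = h(PZ-1) − h(PZ-4) = 266.49 − 263.68 = 2.81 m.
Vertical separation Δz = 247.85 − 205.25 = 42.60 m.
|i_v| = |Δh| / Δz = 2.81 / 42.60 = 0.0660.
Head is higher in the shallow piezometer, so vertical flow is downward (recharge condition).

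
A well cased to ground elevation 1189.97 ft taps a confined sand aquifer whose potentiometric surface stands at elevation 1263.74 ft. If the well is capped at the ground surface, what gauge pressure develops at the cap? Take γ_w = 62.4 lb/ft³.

P ≈ 32.0 psi

Head above the cap: Δh = 1263.74 − 1189.97 = 73.77 ft.
P = γΔh/144 = 62.4 × 73.77 / 144 = 32.0 psi.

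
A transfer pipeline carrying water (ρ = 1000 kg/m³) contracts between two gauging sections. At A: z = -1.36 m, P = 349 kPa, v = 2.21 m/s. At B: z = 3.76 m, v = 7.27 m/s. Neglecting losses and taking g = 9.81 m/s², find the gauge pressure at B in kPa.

P₂ ≈ 275 kPa

Pressure head at A: ψ₁ = P₁/(ρg) = 349×1000 / (1000 × 9.81) = 35.58 m.
Velocity heads: v₁²/2g = 2.21²/19.62 = 0.249 m; v₂²/2g = 7.27²/19.62 = 2.694 m.
Total head H = z₁ + ψ₁ + v₁²/2g = -1.36 + 35.58 + 0.249 = 34.47 m.
ψ₂ = H − z₂ − v₂²/2g = 34.47 − 3.76 − 2.694 = 28.02 m.
P₂ = ρgψ₂ = 1000 × 9.81 × 28.02 ≈ 275 kPa.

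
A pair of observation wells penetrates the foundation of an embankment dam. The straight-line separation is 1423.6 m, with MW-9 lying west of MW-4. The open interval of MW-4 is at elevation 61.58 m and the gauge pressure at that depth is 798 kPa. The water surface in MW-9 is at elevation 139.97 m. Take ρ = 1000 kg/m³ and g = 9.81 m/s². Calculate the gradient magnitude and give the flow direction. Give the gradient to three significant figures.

i ≈ 0.00208; groundwater flows toward the west

Pressure head at MW-4: ψ = P/(ρg) = 798×1000 / (1000 × 9.81) = 81.35 m.
Total head at MW-4: h = z + ψ = 61.58 + 81.35 = 142.93 m.
Total head at MW-9: h = 139.97 m (water level in the piezometer is the total head).
Head difference: h(MW-4) − h(MW-9) = 142.93 − 139.97 = 2.96 m.
Hydraulic gradient: i = |Δh| / L = 2.96 / 1423.6 = 0.00208.
Flow is from higher to lower head: from MW-4 toward MW-9, i.e. toward the west.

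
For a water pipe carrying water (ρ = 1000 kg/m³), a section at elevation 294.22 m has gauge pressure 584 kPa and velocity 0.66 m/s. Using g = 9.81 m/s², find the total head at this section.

Pressure head ψ = P/(ρg) = 584×1000 / (1000 × 9.81) = 59.53 m.
Velocity head = v²/(2g) = 0.66² / (2 × 9.81) = 0.022 m.
h = z + ψ + v²/(2g) = 294.22 + 59.53 + 0.022 = 353.77 m.

h ≈ 353.77 m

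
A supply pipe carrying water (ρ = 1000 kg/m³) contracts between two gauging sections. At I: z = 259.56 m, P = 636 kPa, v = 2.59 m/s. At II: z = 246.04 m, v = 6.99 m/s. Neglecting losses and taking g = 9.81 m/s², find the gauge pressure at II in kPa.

Pressure head at I: ψ₁ = P₁/(ρg) = 636×1000 / (1000 × 9.81) = 64.83 m.
Velocity heads: v₁²/2g = 2.59²/19.62 = 0.342 m; v₂²/2g = 6.99²/19.62 = 2.490 m.
Total head H = z₁ + ψ₁ + v₁²/2g = 259.56 + 64.83 + 0.342 = 324.73 m.
ψ₂ = H − z₂ − v₂²/2g = 324.73 − 246.04 − 2.490 = 76.20 m.
P₂ = ρgψ₂ = 1000 × 9.81 × 76.20 ≈ 748 kPa.

P₂ ≈ 748 kPa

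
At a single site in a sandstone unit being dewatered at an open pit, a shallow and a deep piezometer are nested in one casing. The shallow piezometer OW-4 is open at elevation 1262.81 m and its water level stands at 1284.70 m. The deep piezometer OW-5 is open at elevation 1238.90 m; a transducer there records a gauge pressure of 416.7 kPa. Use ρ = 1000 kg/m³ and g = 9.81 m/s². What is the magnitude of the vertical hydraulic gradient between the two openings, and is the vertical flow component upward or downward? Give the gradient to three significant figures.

|i_v| ≈ 0.139; vertical flow is downward

Total head at OW-4: h = 1284.70 m (water level in the standpipe).
Pressure head at OW-5: ψ = P/(ρg) = 416.7×1000 / (1000 × 9.81) = 42.48 m.
Total head at OW-5: h = z + ψ = 1238.90 + 42.48 = 1281.38 m.
Δh = h(OW-4) − h(OW-5) = 1284.70 − 1281.38 = 3.32 m.
Vertical separation Δz = 1262.81 − 1238.90 = 23.91 m.
|i_v| = |Δh| / Δz = 3.32 / 23.91 = 0.139.
Head is higher in the shallow piezometer, so vertical flow is downward (recharge condition).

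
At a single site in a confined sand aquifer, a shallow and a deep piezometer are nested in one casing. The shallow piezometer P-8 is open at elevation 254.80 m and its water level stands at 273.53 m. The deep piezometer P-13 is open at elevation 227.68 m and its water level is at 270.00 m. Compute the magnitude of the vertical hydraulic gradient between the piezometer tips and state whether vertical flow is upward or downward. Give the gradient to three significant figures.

Total head at P-8: h = 273.53 m (water level in the standpipe).
Total head at P-13: h = 270.00 m.
Δh = h(P-8) − h(P-13) = 273.53 − 270.00 = 3.53 m.
Vertical separation Δz = 254.80 − 227.68 = 27.12 m.
|i_v| = |Δh| / Δz = 3.53 / 27.12 = 0.130.
Head is higher in the shallow piezometer, so vertical flow is downward (recharge condition).

|i_v| ≈ 0.130; vertical flow is downward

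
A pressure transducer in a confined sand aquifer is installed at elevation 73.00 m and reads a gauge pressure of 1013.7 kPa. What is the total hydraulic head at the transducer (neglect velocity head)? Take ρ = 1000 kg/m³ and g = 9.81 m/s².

ψ = P/(ρg) = 1013.7×1000 / (1000 × 9.81) = 103.33 m.
h = z + ψ = 73.00 + 103.33 = 176.33 m.

h ≈ 176.33 m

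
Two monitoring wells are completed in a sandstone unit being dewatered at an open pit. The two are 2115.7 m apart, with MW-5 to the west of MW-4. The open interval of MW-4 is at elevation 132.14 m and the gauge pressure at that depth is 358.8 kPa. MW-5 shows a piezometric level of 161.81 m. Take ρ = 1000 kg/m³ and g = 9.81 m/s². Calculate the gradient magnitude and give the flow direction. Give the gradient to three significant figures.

i ≈ 0.00326; groundwater flows toward the west

Pressure head at MW-4: ψ = P/(ρg) = 358.8×1000 / (1000 × 9.81) = 36.57 m.
Total head at MW-4: h = z + ψ = 132.14 + 36.57 = 168.71 m.
Total head at MW-5: h = 161.81 m (water level in the piezometer is the total head).
Head difference: h(MW-4) − h(MW-5) = 168.71 − 161.81 = 6.90 m.
Hydraulic gradient: i = |Δh| / L = 6.90 / 2115.7 = 0.00326.
Flow is from higher to lower head: from MW-4 toward MW-5, i.e. toward the west.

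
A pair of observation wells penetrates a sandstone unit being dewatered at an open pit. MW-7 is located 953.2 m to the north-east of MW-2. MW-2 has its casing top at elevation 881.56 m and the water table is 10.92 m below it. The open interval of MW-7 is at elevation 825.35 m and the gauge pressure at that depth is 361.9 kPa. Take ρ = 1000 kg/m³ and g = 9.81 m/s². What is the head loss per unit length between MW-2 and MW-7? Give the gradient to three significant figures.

i ≈ 0.00881 m/m

Total head at MW-2: h = 881.56 − 10.92 = 870.64 m.
Pressure head at MW-7: ψ = P/(ρg) = 361.9×1000 / (1000 × 9.81) = 36.89 m.
Total head at MW-7: h = z + ψ = 825.35 + 36.89 = 862.24 m.
Head difference: h(MW-2) − h(MW-7) = 870.64 − 862.24 = 8.40 m.
Hydraulic gradient: i = |Δh| / L = 8.40 / 953.2 = 0.00881.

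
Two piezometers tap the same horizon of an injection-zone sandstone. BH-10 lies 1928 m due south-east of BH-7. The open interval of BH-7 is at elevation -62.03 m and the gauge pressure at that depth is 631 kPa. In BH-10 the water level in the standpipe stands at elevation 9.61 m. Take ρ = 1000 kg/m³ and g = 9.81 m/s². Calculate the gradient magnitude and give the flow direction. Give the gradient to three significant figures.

Pressure head at BH-7: ψ = P/(ρg) = 631×1000 / (1000 × 9.81) = 64.32 m.
Total head at BH-7: h = z + ψ = -62.03 + 64.32 = 2.29 m.
Total head at BH-10: h = 9.61 m (water level in the piezometer is the total head).
Head difference: h(BH-7) − h(BH-10) = 2.29 − 9.61 = -7.32 m.
Hydraulic gradient: i = |Δh| / L = 7.32 / 1928 = 0.00380.
Flow is from higher to lower head: from BH-10 toward BH-7, i.e. toward the north-west.

i ≈ 0.00380; groundwater flows toward the north-west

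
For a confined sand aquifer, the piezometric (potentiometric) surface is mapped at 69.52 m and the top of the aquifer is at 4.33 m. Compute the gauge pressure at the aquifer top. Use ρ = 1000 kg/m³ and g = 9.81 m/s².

Pressure head at the aquifer top: ψ = h − z = 69.52 − 4.33 = 65.19 m.
P = ρgψ = 1000 × 9.81 × 65.19 = 639514 Pa ≈ 640 kPa.

P ≈ 640 kPa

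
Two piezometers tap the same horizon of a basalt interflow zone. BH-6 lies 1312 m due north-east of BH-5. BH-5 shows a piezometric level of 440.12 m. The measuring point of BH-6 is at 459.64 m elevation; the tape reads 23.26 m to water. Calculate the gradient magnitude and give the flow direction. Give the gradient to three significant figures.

Total head at BH-5: h = 440.12 m (water level in the piezometer is the total head).
Total head at BH-6: h = 459.64 − 23.26 = 436.38 m.
Head difference: h(BH-5) − h(BH-6) = 440.12 − 436.38 = 3.74 m.
Hydraulic gradient: i = |Δh| / L = 3.74 / 1312 = 0.00285.
Flow is from higher to lower head: from BH-5 toward BH-6, i.e. toward the north-east.

i ≈ 0.00285; groundwater flows toward the north-east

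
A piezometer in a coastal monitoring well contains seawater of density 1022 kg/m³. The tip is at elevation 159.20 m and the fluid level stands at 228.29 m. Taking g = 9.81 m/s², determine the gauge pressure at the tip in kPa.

P ≈ 693 kPa

Pressure head ψ = h − z = 228.29 − 159.20 = 69.09 m.
P = ρgψ = 1022 × 9.81 × 69.09 = 692684 Pa ≈ 693 kPa.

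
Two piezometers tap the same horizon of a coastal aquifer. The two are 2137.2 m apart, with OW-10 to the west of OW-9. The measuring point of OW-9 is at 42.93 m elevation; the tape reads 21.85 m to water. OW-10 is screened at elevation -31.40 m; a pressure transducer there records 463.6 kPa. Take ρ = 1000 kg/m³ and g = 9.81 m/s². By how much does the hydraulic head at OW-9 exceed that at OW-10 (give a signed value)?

Total head at OW-9: h = 42.93 − 21.85 = 21.08 m.
Pressure head at OW-10: ψ = P/(ρg) = 463.6×1000 / (1000 × 9.81) = 47.26 m.
Total head at OW-10: h = z + ψ = -31.40 + 47.26 = 15.86 m.
Head difference: h(OW-9) − h(OW-10) = 21.08 − 15.86 = 5.22 m.

Δh ≈ 5.22 m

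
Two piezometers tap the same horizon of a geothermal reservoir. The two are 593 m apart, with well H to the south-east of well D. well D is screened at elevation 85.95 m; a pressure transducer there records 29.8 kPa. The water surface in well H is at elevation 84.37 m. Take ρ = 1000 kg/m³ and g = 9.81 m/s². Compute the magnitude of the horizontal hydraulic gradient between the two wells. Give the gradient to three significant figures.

i ≈ 0.00779

Pressure head at well D: ψ = P/(ρg) = 29.8×1000 / (1000 × 9.81) = 3.04 m.
Total head at well D: h = z + ψ = 85.95 + 3.04 = 88.99 m.
Total head at well H: h = 84.37 m (water level in the piezometer is the total head).
Head difference: h(well D) − h(well H) = 88.99 − 84.37 = 4.62 m.
Hydraulic gradient: i = |Δh| / L = 4.62 / 593 = 0.00779.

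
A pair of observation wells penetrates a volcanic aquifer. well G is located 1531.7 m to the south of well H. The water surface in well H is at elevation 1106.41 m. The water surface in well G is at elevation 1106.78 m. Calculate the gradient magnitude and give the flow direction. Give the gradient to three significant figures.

i ≈ 0.000242; groundwater flows toward the north

Total head at well H: h = 1106.41 m (water level in the piezometer is the total head).
Total head at well G: h = 1106.78 m (water level in the piezometer is the total head).
Head difference: h(well H) − h(well G) = 1106.41 − 1106.78 = -0.37 m.
Hydraulic gradient: i = |Δh| / L = 0.37 / 1531.7 = 0.000242.
Flow is from higher to lower head: from well G toward well H, i.e. toward the north.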